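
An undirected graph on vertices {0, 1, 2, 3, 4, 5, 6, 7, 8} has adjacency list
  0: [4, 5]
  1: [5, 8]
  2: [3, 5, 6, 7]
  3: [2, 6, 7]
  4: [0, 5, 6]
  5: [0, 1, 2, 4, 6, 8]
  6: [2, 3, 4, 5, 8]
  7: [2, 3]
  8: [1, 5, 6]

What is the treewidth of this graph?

A width-2 tree decomposition is:
Bags: B1 = {2, 5, 6}  B2 = {2, 3, 6}  B3 = {5, 6, 8}  B4 = {4, 5, 6}  B5 = {0, 4, 5}  B6 = {2, 3, 7}  B7 = {1, 5, 8}
Tree: B1–B2, B1–B3, B3–B4, B4–B5, B2–B6, B3–B7
Each bag holds 3 vertices, so the decomposition has width 2, which upper-bounds the treewidth. Conversely, {2, 3, 6} is a clique of size 3, and the vertices of any clique must share a bag in every tree decomposition; so some bag has ≥ 3 vertices and tw(G) ≥ 2. Hence tw(G) = 2 exactly.

2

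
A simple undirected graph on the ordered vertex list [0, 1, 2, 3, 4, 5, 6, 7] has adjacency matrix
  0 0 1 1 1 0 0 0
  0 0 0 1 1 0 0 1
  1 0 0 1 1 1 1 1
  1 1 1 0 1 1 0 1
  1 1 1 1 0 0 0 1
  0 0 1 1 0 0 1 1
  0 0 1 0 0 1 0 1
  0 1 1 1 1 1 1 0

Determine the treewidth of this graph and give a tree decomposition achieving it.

The largest bag has 4 vertices, giving width 3; this decomposition certifies tw(G) ≤ 3. On the other hand G contains the 4-clique {1, 3, 4, 7}. A clique must lie in a single bag of any decomposition, so no decomposition can have width below 3. The upper and lower bounds meet at 3, so that is the treewidth.

Treewidth 3.
Bags: B1 = {2, 3, 4, 7}  B2 = {0, 2, 3, 4}  B3 = {1, 3, 4, 7}  B4 = {2, 3, 5, 7}  B5 = {2, 5, 6, 7}
Tree: B1–B2, B1–B3, B1–B4, B4–B5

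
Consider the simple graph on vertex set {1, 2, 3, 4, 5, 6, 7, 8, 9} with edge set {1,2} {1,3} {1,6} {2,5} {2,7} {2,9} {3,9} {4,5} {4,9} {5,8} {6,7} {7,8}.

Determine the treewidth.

3

A width-3 tree decomposition is:
Bags: B1 = {1, 3, 4, 9}  B2 = {1, 2, 4, 9}  B3 = {1, 2, 4, 5}  B4 = {1, 2, 5, 6}  B5 = {2, 5, 6, 7}  B6 = {5, 6, 7, 8}
Tree: B1–B2, B2–B3, B3–B4, B4–B5, B5–B6
The largest bag has 4 vertices, giving width 3; this decomposition certifies tw(G) ≤ 3. For the lower bound: the 4 vertex sets {3,4,9}, {1}, {2}, {5,6,7,8} are disjoint, each induces a connected subgraph, and every pair is joined by at least one edge of G. Contracting each set to a single vertex therefore yields K_{4} as a minor, and since treewidth is minor-monotone, tw(G) ≥ tw(K_{4}) = 3. Therefore the treewidth is 3.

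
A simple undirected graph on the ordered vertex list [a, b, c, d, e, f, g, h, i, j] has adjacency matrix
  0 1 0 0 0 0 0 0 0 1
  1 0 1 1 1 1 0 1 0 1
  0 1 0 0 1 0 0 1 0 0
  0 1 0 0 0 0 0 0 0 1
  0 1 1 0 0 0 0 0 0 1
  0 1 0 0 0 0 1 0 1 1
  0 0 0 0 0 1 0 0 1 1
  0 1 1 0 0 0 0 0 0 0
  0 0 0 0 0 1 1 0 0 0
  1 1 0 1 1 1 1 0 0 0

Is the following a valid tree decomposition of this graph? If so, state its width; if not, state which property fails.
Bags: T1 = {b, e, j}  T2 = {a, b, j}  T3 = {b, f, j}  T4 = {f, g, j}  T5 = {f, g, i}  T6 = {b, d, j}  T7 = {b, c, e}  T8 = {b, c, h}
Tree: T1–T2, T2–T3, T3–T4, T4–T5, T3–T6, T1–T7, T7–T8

Checking the three conditions: (i) the bags cover all of {a, b, c, d, e, f, g, h, i, j}; (ii) for each edge, some bag contains both endpoints; (iii) the bags containing any fixed vertex form a subtree. All hold, so the decomposition is valid with width 3 − 1 = 2.

Yes; width 2.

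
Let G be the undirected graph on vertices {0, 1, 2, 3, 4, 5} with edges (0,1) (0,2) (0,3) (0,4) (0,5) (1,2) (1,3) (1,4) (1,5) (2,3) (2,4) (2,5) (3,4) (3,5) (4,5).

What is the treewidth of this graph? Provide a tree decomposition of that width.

A single bag containing all 6 vertices is trivially a valid decomposition of width 5. Conversely, {0, 1, 2, 3, 4, 5} is a clique of size 6, and the vertices of any clique must share a bag in every tree decomposition; so some bag has ≥ 6 vertices and tw(G) ≥ 5. The upper and lower bounds meet at 5, so that is the treewidth.

Treewidth 5.
Bags: B1 = {0, 1, 2, 3, 4, 5}
Tree: (single bag)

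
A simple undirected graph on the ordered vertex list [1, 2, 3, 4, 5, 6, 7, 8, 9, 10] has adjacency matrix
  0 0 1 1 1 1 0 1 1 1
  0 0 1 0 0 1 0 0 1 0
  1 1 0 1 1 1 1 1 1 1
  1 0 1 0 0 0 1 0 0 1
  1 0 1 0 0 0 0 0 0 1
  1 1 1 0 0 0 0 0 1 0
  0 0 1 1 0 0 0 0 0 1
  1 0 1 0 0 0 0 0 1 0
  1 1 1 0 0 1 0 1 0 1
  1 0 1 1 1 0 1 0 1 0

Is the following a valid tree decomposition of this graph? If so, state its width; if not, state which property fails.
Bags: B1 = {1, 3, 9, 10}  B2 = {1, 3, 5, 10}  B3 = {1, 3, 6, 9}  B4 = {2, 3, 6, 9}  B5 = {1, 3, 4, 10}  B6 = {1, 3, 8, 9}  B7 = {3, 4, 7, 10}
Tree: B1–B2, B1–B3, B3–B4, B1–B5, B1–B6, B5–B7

Vertex coverage: the bags together contain {1, 2, 3, 4, 5, 6, 7, 8, 9, 10}, the full vertex set. Edge coverage: each edge of G has both endpoints in at least one bag. Running intersection: for every vertex, the bags containing it form a connected subtree. All three properties hold, so this is a valid tree decomposition of width max|bag| − 1 = 3, and hence tw(G) ≤ 3.

Yes; width 3.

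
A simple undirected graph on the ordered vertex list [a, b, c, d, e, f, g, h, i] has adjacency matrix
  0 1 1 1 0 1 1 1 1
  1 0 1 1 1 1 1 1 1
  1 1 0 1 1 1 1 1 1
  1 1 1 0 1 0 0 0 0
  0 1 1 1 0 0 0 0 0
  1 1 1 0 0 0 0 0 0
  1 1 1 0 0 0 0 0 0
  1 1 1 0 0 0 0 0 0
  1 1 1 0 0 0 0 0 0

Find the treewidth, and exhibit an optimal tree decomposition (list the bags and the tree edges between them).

Every bag has size at most 4, so the width is 4 − 1 = 3 and tw(G) ≤ 3. For the lower bound, the 4 vertices {b, c, d, e} are pairwise adjacent, and any tree decomposition puts a clique entirely inside one bag — forcing width ≥ 3. Combining the bounds, tw(G) = 3.

Treewidth 3.
Bags: B1 = {a, b, c, d}  B2 = {a, b, c, g}  B3 = {a, b, c, i}  B4 = {a, b, c, h}  B5 = {a, b, c, f}  B6 = {b, c, d, e}
Tree: B1–B2, B1–B3, B3–B4, B4–B5, B1–B6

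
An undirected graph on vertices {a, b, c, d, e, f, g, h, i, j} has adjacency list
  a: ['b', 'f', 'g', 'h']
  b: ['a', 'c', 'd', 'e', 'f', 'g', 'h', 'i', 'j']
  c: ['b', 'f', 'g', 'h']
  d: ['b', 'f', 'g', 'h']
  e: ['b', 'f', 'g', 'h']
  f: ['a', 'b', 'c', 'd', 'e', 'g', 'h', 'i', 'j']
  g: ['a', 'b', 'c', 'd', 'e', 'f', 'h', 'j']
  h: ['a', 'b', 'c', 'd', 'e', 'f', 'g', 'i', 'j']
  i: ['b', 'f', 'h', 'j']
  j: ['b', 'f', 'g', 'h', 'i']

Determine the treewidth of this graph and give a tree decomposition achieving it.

Treewidth 4.
Bags: B1 = {b, f, g, h, j}  B2 = {a, b, f, g, h}  B3 = {b, c, f, g, h}  B4 = {b, d, f, g, h}  B5 = {b, f, h, i, j}  B6 = {b, e, f, g, h}
Tree: B1–B2, B1–B3, B3–B4, B1–B5, B4–B6

Each bag holds 5 vertices, so the decomposition has width 4, which upper-bounds the treewidth. For the lower bound, the 5 vertices {b, d, f, g, h} are pairwise adjacent, and any tree decomposition puts a clique entirely inside one bag — forcing width ≥ 4. Hence tw(G) = 4 exactly.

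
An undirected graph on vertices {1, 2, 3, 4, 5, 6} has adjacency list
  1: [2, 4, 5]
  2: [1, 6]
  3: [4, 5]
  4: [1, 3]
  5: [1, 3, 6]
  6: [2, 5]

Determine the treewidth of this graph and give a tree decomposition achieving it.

Treewidth 2.
One such decomposition:
Bags: B1 = {1, 3, 4}  B2 = {1, 3, 5}  B3 = {1, 2, 5}  B4 = {2, 5, 6}
Tree: B1–B2, B2–B3, B3–B4

The largest bag has 3 vertices, giving width 2; this decomposition certifies tw(G) ≤ 2. For the lower bound, G contains the cycle 4–3–5–1–4, so G is not a forest; only forests have treewidth ≤ 1, hence tw(G) ≥ 2. Combining the bounds, tw(G) = 2.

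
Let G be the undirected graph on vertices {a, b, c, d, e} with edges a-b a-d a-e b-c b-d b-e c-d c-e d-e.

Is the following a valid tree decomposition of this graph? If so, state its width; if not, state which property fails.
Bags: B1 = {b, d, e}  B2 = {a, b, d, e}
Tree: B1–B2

No — vertex c appears in no bag.

A tree decomposition must satisfy three properties: every vertex lies in some bag; for every edge, both endpoints lie together in some bag; and for every vertex, the bags containing it form a connected subtree. Here vertex c appears in no bag, so the decomposition is invalid.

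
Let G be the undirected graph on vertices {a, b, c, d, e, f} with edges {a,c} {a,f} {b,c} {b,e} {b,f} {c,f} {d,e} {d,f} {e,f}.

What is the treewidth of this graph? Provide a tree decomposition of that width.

The largest bag has 3 vertices, giving width 2; this decomposition certifies tw(G) ≤ 2. On the other hand G contains the 3-clique {d, e, f}. A clique must lie in a single bag of any decomposition, so no decomposition can have width below 2. Therefore the treewidth is 2.

Treewidth 2.
One such decomposition:
Bags: B1 = {b, c, f}  B2 = {a, c, f}  B3 = {b, e, f}  B4 = {d, e, f}
Tree: B1–B2, B1–B3, B3–B4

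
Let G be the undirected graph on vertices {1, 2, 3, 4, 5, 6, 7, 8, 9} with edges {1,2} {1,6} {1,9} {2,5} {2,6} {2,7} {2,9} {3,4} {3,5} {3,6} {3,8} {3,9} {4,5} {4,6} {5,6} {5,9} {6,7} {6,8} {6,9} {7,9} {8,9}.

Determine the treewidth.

3

A width-3 tree decomposition is:
Bags: B1 = {2, 6, 7, 9}  B2 = {2, 5, 6, 9}  B3 = {3, 5, 6, 9}  B4 = {1, 2, 6, 9}  B5 = {3, 6, 8, 9}  B6 = {3, 4, 5, 6}
Tree: B1–B2, B2–B3, B2–B4, B3–B5, B3–B6
Every bag has size at most 4, so the width is 4 − 1 = 3 and tw(G) ≤ 3. Conversely, {3, 6, 8, 9} is a clique of size 4, and the vertices of any clique must share a bag in every tree decomposition; so some bag has ≥ 4 vertices and tw(G) ≥ 3. Hence tw(G) = 3 exactly.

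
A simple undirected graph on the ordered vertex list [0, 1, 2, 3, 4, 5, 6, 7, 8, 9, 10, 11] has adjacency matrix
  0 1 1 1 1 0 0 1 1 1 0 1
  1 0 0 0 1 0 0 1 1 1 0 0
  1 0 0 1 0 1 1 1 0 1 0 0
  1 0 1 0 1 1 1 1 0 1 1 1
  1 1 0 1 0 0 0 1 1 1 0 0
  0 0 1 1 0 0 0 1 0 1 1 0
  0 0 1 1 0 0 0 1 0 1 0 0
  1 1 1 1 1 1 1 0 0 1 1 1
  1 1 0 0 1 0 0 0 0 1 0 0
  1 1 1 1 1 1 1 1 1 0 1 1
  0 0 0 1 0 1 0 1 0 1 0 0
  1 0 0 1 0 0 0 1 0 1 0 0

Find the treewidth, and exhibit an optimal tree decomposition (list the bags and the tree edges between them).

Treewidth 4.
Bags: B1 = {0, 3, 7, 9, 11}  B2 = {0, 2, 3, 7, 9}  B3 = {0, 3, 4, 7, 9}  B4 = {2, 3, 5, 7, 9}  B5 = {2, 3, 6, 7, 9}  B6 = {0, 1, 4, 7, 9}  B7 = {0, 1, 4, 8, 9}  B8 = {3, 5, 7, 9, 10}
Tree: B1–B2, B2–B3, B2–B4, B2–B5, B3–B6, B6–B7, B4–B8

Every bag has size at most 5, so the width is 5 − 1 = 4 and tw(G) ≤ 4. On the other hand G contains the 5-clique {0, 1, 4, 8, 9}. A clique must lie in a single bag of any decomposition, so no decomposition can have width below 4. The upper and lower bounds meet at 4, so that is the treewidth.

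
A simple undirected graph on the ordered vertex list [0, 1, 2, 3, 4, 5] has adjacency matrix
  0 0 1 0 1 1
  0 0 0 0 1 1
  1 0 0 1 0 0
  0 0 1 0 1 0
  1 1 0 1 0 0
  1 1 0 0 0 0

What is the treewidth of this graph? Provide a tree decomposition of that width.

Every bag has size at most 3, so the width is 3 − 1 = 2 and tw(G) ≤ 2. The edges 3–2–0–4–3 form a cycle, so G is not a tree and its treewidth is at least 2. Therefore the treewidth is 2.

Treewidth 2.
One such decomposition:
Bags: B1 = {2, 3, 4}  B2 = {0, 2, 4}  B3 = {0, 1, 4}  B4 = {0, 1, 5}
Tree: B1–B2, B2–B3, B3–B4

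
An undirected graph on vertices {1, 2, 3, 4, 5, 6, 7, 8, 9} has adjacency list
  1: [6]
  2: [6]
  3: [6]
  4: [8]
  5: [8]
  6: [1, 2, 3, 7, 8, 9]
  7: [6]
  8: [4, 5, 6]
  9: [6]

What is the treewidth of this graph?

1

A width-1 tree decomposition is:
Bags: B1 = {6, 8}  B2 = {4, 8}  B3 = {1, 6}  B4 = {5, 8}  B5 = {6, 9}  B6 = {6, 7}  B7 = {2, 6}  B8 = {3, 6}
Tree: B1–B2, B1–B3, B1–B4, B3–B5, B3–B6, B5–B7, B5–B8
Each bag holds 2 vertices, so the decomposition has width 1, which upper-bounds the treewidth. Any graph with an edge has treewidth ≥ 1, and G has the edge 8–6. Therefore the treewidth is 1.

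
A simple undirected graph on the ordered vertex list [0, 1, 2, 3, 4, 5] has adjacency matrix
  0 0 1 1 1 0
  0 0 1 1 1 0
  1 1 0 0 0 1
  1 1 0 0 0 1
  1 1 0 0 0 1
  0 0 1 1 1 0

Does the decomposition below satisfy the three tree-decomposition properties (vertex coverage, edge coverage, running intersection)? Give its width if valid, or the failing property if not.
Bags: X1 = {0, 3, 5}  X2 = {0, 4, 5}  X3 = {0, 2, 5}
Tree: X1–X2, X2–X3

No — vertex 1 appears in no bag.

A tree decomposition must satisfy three properties: every vertex lies in some bag; for every edge, both endpoints lie together in some bag; and for every vertex, the bags containing it form a connected subtree. Here vertex 1 appears in no bag, so the decomposition is invalid.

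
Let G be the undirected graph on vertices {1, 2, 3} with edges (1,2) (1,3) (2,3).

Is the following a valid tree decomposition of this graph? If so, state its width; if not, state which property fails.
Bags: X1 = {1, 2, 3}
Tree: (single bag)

Every vertex of G appears in some bag (union = {1, 2, 3}); every edge is covered by a bag; and for each vertex v the set of bags containing v is connected in the bag tree. The decomposition is therefore valid. The largest bag has 3 vertices, so the width is 2.

Yes; width 2.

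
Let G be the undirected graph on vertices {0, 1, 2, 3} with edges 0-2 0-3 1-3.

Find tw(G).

A width-1 tree decomposition is:
Bags: B1 = {1, 3}  B2 = {0, 3}  B3 = {0, 2}
Tree: B1–B2, B2–B3
Every bag has size at most 2, so the width is 2 − 1 = 1 and tw(G) ≤ 1. G has an edge, so its treewidth is at least 1. Therefore the treewidth is 1.

1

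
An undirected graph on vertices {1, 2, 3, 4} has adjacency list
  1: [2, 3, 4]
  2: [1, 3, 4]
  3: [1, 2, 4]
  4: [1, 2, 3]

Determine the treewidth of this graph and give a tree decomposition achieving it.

Treewidth 3.
One optimal decomposition is:
Bags: B1 = {1, 2, 3, 4}
Tree: (single bag)

With just one bag of size 4, the width is 4 − 1 = 3, so tw(G) ≤ 3. Conversely, {1, 2, 3, 4} is a clique of size 4, and the vertices of any clique must share a bag in every tree decomposition; so some bag has ≥ 4 vertices and tw(G) ≥ 3. The upper and lower bounds meet at 3, so that is the treewidth.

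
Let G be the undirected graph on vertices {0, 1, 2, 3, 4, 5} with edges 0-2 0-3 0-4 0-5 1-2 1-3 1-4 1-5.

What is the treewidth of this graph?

A width-2 tree decomposition is:
Bags: B1 = {0, 1, 2}  B2 = {0, 1, 5}  B3 = {0, 1, 4}  B4 = {0, 1, 3}
Tree: B1–B2, B2–B3, B3–B4
Every bag has size at most 3, so the width is 3 − 1 = 2 and tw(G) ≤ 2. The edges 1–2–0–5–1 form a cycle, so G is not a tree and its treewidth is at least 2. Therefore the treewidth is 2.

2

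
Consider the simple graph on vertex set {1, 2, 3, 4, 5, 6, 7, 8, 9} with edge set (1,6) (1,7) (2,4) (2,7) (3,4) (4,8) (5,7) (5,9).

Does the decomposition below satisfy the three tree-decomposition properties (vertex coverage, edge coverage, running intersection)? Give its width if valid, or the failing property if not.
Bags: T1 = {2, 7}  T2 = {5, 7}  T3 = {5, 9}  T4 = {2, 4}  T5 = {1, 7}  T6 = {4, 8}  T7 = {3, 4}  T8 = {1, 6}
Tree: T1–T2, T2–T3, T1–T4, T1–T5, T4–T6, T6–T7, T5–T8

Checking the three conditions: (i) the bags cover all of {1, 2, 3, 4, 5, 6, 7, 8, 9}; (ii) for each edge, some bag contains both endpoints; (iii) the bags containing any fixed vertex form a subtree. All hold, so the decomposition is valid with width 2 − 1 = 1.

Yes; width 1.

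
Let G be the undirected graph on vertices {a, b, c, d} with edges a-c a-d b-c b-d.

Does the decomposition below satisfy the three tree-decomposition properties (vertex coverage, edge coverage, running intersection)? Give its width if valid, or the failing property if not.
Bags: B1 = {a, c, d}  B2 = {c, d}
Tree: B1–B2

No — vertex b appears in no bag.

A tree decomposition must satisfy three properties: every vertex lies in some bag; for every edge, both endpoints lie together in some bag; and for every vertex, the bags containing it form a connected subtree. Here vertex b appears in no bag, so the decomposition is invalid.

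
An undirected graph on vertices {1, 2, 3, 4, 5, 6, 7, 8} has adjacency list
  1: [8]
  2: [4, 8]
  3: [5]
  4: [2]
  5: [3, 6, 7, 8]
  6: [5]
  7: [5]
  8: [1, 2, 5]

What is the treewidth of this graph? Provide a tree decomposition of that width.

Treewidth 1.
Bags: B1 = {5, 8}  B2 = {5, 7}  B3 = {1, 8}  B4 = {5, 6}  B5 = {2, 8}  B6 = {3, 5}  B7 = {2, 4}
Tree: B1–B2, B1–B3, B2–B4, B3–B5, B4–B6, B5–B7

The largest bag has 2 vertices, giving width 1; this decomposition certifies tw(G) ≤ 1. G has an edge, so its treewidth is at least 1. Hence tw(G) = 1 exactly.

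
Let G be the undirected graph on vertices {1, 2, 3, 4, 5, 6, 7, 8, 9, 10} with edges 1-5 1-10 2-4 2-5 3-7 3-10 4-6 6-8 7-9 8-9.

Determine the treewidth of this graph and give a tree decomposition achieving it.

Every bag has size at most 3, so the width is 3 − 1 = 2 and tw(G) ≤ 2. For the lower bound, G contains the cycle 10–1–5–2–4–6–8–9–7–3–10, so G is not a forest; only forests have treewidth ≤ 1, hence tw(G) ≥ 2. Combining the bounds, tw(G) = 2.

Treewidth 2.
One optimal decomposition is:
Bags: B1 = {1, 5, 10}  B2 = {2, 5, 10}  B3 = {2, 4, 10}  B4 = {4, 6, 10}  B5 = {6, 8, 10}  B6 = {8, 9, 10}  B7 = {7, 9, 10}  B8 = {3, 7, 10}
Tree: B1–B2, B2–B3, B3–B4, B4–B5, B5–B6, B6–B7, B7–B8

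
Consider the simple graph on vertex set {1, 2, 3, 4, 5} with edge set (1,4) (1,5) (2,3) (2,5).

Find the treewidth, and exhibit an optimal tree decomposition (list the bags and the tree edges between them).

Treewidth 1.
One such decomposition:
Bags: B1 = {2, 3}  B2 = {2, 5}  B3 = {1, 5}  B4 = {1, 4}
Tree: B1–B2, B2–B3, B3–B4

The largest bag has 2 vertices, giving width 1; this decomposition certifies tw(G) ≤ 1. G has an edge, so its treewidth is at least 1. Hence tw(G) = 1 exactly.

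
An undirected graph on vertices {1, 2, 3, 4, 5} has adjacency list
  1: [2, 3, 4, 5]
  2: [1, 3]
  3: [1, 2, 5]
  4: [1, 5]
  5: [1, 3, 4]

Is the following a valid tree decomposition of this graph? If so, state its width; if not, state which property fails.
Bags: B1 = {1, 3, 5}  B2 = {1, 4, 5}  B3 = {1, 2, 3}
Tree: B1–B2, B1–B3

Checking the three conditions: (i) the bags cover all of {1, 2, 3, 4, 5}; (ii) for each edge, some bag contains both endpoints; (iii) the bags containing any fixed vertex form a subtree. All hold, so the decomposition is valid with width 3 − 1 = 2.

Yes; width 2.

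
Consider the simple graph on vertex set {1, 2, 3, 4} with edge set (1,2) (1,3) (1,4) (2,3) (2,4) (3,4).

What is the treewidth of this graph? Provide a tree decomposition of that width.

Treewidth 3.
One such decomposition:
Bags: B1 = {1, 2, 3, 4}
Tree: (single bag)

With just one bag of size 4, the width is 4 − 1 = 3, so tw(G) ≤ 3. On the other hand G contains the 4-clique {1, 2, 3, 4}. A clique must lie in a single bag of any decomposition, so no decomposition can have width below 3. Hence tw(G) = 3 exactly.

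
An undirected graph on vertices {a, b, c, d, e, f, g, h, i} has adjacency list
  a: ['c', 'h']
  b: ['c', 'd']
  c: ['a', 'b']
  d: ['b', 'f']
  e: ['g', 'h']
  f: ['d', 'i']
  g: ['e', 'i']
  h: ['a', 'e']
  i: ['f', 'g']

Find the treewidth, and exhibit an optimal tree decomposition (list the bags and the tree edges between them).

The largest bag has 3 vertices, giving width 2; this decomposition certifies tw(G) ≤ 2. For the lower bound, G contains the cycle c–b–d–f–i–g–e–h–a–c, so G is not a forest; only forests have treewidth ≤ 1, hence tw(G) ≥ 2. The upper and lower bounds meet at 2, so that is the treewidth.

Treewidth 2.
One such decomposition:
Bags: B1 = {b, c, d}  B2 = {c, d, f}  B3 = {c, f, i}  B4 = {c, g, i}  B5 = {c, e, g}  B6 = {c, e, h}  B7 = {a, c, h}
Tree: B1–B2, B2–B3, B3–B4, B4–B5, B5–B6, B6–B7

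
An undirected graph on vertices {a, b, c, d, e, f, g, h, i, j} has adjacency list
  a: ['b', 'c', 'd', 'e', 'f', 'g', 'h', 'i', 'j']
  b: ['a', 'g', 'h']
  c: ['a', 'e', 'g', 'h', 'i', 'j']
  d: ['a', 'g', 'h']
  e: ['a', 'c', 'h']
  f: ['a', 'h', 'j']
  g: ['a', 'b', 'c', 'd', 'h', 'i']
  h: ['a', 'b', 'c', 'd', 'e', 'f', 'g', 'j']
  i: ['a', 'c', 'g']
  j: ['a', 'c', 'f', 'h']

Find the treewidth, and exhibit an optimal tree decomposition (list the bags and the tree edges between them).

The largest bag has 4 vertices, giving width 3; this decomposition certifies tw(G) ≤ 3. On the other hand G contains the 4-clique {a, d, g, h}. A clique must lie in a single bag of any decomposition, so no decomposition can have width below 3. Therefore the treewidth is 3.

Treewidth 3.
Bags: B1 = {a, d, g, h}  B2 = {a, c, g, h}  B3 = {a, b, g, h}  B4 = {a, c, g, i}  B5 = {a, c, h, j}  B6 = {a, c, e, h}  B7 = {a, f, h, j}
Tree: B1–B2, B2–B3, B2–B4, B2–B5, B2–B6, B5–B7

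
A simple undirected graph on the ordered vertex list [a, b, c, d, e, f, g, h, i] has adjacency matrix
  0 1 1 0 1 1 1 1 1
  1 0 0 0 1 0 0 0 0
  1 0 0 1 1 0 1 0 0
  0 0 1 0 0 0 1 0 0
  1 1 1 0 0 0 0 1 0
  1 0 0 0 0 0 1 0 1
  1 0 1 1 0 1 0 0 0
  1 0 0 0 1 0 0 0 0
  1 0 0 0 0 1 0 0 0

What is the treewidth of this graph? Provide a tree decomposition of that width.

Treewidth 2.
Bags: B1 = {a, c, g}  B2 = {a, c, e}  B3 = {a, b, e}  B4 = {a, e, h}  B5 = {c, d, g}  B6 = {a, f, g}  B7 = {a, f, i}
Tree: B1–B2, B2–B3, B2–B4, B1–B5, B1–B6, B6–B7

Each bag holds 3 vertices, so the decomposition has width 2, which upper-bounds the treewidth. On the other hand G contains the 3-clique {c, d, g}. A clique must lie in a single bag of any decomposition, so no decomposition can have width below 2. Therefore the treewidth is 2.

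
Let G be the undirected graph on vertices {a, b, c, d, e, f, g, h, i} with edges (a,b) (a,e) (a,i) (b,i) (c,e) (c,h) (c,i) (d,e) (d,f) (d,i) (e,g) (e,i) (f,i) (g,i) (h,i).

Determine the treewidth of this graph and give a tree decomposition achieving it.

The largest bag has 3 vertices, giving width 2; this decomposition certifies tw(G) ≤ 2. On the other hand G contains the 3-clique {d, e, i}. A clique must lie in a single bag of any decomposition, so no decomposition can have width below 2. Hence tw(G) = 2 exactly.

Treewidth 2.
One optimal decomposition is:
Bags: B1 = {c, e, i}  B2 = {d, e, i}  B3 = {d, f, i}  B4 = {a, e, i}  B5 = {e, g, i}  B6 = {a, b, i}  B7 = {c, h, i}
Tree: B1–B2, B2–B3, B2–B4, B1–B5, B4–B6, B1–B7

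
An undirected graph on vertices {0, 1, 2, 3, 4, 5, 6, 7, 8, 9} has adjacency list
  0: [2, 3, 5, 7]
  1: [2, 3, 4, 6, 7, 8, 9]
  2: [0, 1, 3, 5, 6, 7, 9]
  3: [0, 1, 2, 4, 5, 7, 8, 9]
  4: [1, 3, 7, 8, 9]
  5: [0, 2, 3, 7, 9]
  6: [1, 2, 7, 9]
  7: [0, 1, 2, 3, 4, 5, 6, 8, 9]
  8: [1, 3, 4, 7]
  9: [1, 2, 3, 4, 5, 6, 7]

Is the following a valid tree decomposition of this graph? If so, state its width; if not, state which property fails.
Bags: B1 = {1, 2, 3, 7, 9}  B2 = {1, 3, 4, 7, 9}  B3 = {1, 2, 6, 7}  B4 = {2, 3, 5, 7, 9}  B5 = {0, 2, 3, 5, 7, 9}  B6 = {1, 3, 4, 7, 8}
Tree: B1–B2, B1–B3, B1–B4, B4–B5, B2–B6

A tree decomposition must satisfy three properties: every vertex lies in some bag; for every edge, both endpoints lie together in some bag; and for every vertex, the bags containing it form a connected subtree. Here edge (9,6) lies in no bag, so the decomposition is invalid.

No — edge (9,6) lies in no bag.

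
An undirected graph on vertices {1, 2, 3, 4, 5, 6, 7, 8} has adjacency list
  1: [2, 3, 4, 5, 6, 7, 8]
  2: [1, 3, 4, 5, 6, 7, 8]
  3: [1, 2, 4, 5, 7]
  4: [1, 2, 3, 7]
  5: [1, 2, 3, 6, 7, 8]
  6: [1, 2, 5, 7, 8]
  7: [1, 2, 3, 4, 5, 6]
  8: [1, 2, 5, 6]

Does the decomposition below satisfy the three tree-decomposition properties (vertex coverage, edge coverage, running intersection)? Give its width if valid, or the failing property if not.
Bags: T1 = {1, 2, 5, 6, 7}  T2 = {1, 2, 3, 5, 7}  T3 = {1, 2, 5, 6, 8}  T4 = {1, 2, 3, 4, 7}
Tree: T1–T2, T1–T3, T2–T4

Yes; width 4.

Every vertex of G appears in some bag (union = {1, 2, 3, 4, 5, 6, 7, 8}); every edge is covered by a bag; and for each vertex v the set of bags containing v is connected in the bag tree. The decomposition is therefore valid. The largest bag has 5 vertices, so the width is 4.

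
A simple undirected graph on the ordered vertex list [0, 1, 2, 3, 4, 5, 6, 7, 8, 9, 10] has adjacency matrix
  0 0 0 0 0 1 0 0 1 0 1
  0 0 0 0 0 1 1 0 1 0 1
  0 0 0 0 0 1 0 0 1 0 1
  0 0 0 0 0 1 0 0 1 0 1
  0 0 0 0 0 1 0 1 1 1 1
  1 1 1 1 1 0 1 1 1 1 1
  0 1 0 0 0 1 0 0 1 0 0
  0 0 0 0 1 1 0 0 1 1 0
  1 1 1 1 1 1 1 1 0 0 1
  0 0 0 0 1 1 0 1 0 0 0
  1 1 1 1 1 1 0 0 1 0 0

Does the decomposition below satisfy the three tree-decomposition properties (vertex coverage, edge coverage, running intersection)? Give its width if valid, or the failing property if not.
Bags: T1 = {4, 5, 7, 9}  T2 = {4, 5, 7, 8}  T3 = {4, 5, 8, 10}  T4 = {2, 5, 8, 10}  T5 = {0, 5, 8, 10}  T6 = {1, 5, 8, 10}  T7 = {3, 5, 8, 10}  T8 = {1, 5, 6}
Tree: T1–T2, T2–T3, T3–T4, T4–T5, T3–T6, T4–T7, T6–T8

No — edge (8,6) lies in no bag.

A tree decomposition must satisfy three properties: every vertex lies in some bag; for every edge, both endpoints lie together in some bag; and for every vertex, the bags containing it form a connected subtree. Here edge (8,6) lies in no bag, so the decomposition is invalid.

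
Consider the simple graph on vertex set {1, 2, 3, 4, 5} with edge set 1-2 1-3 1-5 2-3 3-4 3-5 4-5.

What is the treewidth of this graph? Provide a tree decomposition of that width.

Treewidth 2.
Bags: B1 = {1, 3, 5}  B2 = {1, 2, 3}  B3 = {3, 4, 5}
Tree: B1–B2, B1–B3

Every bag has size at most 3, so the width is 3 − 1 = 2 and tw(G) ≤ 2. On the other hand G contains the 3-clique {1, 2, 3}. A clique must lie in a single bag of any decomposition, so no decomposition can have width below 2. Combining the bounds, tw(G) = 2.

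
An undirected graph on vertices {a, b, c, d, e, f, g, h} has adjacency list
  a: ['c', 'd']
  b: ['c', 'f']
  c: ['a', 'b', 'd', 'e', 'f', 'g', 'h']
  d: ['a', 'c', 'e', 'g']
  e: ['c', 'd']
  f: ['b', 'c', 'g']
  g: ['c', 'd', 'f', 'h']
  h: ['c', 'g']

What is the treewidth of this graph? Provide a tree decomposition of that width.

Treewidth 2.
Bags: B1 = {c, g, h}  B2 = {c, d, g}  B3 = {c, f, g}  B4 = {c, d, e}  B5 = {b, c, f}  B6 = {a, c, d}
Tree: B1–B2, B2–B3, B2–B4, B3–B5, B2–B6

The largest bag has 3 vertices, giving width 2; this decomposition certifies tw(G) ≤ 2. Conversely, {c, d, g} is a clique of size 3, and the vertices of any clique must share a bag in every tree decomposition; so some bag has ≥ 3 vertices and tw(G) ≥ 2. Hence tw(G) = 2 exactly.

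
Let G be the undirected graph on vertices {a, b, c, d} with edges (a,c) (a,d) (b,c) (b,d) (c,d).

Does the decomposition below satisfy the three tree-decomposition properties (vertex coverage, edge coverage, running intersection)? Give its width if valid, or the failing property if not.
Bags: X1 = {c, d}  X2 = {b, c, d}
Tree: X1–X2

A tree decomposition must satisfy three properties: every vertex lies in some bag; for every edge, both endpoints lie together in some bag; and for every vertex, the bags containing it form a connected subtree. Here vertex a appears in no bag, so the decomposition is invalid.

No — vertex a appears in no bag.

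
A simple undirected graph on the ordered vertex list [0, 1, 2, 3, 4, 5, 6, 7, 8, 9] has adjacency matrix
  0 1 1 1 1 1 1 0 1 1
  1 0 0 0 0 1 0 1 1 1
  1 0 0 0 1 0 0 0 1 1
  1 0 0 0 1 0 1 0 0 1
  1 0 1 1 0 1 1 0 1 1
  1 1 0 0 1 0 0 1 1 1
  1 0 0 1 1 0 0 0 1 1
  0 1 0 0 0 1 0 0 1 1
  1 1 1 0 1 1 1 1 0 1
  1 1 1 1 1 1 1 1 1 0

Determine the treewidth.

A width-4 tree decomposition is:
Bags: B1 = {0, 4, 6, 8, 9}  B2 = {0, 4, 5, 8, 9}  B3 = {0, 3, 4, 6, 9}  B4 = {0, 1, 5, 8, 9}  B5 = {1, 5, 7, 8, 9}  B6 = {0, 2, 4, 8, 9}
Tree: B1–B2, B1–B3, B2–B4, B4–B5, B1–B6
The largest bag has 5 vertices, giving width 4; this decomposition certifies tw(G) ≤ 4. For the lower bound, the 5 vertices {0, 1, 5, 8, 9} are pairwise adjacent, and any tree decomposition puts a clique entirely inside one bag — forcing width ≥ 4. Hence tw(G) = 4 exactly.

4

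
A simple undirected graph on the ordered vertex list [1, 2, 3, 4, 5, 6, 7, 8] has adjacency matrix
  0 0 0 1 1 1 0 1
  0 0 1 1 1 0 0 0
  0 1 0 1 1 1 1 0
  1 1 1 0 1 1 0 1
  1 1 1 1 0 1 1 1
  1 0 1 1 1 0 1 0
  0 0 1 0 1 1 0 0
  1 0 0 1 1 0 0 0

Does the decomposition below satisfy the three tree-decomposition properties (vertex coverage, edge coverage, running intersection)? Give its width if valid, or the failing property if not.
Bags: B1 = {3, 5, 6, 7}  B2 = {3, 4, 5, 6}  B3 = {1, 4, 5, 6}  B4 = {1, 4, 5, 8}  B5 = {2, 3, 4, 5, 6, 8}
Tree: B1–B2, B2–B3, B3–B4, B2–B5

No — bags containing vertex 8 are not connected in the tree.

A tree decomposition must satisfy three properties: every vertex lies in some bag; for every edge, both endpoints lie together in some bag; and for every vertex, the bags containing it form a connected subtree. Here bags containing vertex 8 are not connected in the tree, so the decomposition is invalid.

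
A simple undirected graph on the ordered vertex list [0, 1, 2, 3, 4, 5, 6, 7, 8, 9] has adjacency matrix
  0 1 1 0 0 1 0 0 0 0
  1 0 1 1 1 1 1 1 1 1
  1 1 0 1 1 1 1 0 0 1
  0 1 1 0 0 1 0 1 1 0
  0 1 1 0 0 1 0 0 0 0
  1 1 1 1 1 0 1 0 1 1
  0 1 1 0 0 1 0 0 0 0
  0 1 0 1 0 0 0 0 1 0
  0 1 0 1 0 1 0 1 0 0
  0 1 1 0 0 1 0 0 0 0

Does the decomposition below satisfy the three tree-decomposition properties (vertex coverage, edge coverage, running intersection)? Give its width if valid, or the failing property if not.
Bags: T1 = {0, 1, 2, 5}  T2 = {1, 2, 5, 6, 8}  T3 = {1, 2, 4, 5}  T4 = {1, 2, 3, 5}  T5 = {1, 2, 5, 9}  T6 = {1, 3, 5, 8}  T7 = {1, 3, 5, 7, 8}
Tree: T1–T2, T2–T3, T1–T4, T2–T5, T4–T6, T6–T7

No — bags containing vertex 8 are not connected in the tree.

A tree decomposition must satisfy three properties: every vertex lies in some bag; for every edge, both endpoints lie together in some bag; and for every vertex, the bags containing it form a connected subtree. Here bags containing vertex 8 are not connected in the tree, so the decomposition is invalid.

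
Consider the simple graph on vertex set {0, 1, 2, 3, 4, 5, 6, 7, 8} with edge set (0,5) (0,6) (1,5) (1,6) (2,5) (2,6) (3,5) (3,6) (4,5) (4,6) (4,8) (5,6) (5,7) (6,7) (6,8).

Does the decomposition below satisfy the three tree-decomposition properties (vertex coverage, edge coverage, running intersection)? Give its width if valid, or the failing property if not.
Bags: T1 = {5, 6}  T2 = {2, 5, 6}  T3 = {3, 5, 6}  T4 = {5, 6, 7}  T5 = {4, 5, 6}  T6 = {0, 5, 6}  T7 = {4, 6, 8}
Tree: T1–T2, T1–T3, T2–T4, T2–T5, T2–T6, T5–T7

A tree decomposition must satisfy three properties: every vertex lies in some bag; for every edge, both endpoints lie together in some bag; and for every vertex, the bags containing it form a connected subtree. Here vertex 1 appears in no bag, so the decomposition is invalid.

No — vertex 1 appears in no bag.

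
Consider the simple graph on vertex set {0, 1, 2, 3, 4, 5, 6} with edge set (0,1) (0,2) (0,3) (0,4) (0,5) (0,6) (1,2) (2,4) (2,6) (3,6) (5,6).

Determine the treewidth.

2

A width-2 tree decomposition is:
Bags: B1 = {0, 2, 4}  B2 = {0, 2, 6}  B3 = {0, 5, 6}  B4 = {0, 3, 6}  B5 = {0, 1, 2}
Tree: B1–B2, B2–B3, B2–B4, B1–B5
Every bag has size at most 3, so the width is 3 − 1 = 2 and tw(G) ≤ 2. On the other hand G contains the 3-clique {0, 1, 2}. A clique must lie in a single bag of any decomposition, so no decomposition can have width below 2. Combining the bounds, tw(G) = 2.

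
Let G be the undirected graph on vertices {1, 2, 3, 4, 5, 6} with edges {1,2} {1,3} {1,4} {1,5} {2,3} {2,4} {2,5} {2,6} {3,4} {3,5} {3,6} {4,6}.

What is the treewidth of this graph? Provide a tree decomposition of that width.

Every bag has size at most 4, so the width is 4 − 1 = 3 and tw(G) ≤ 3. On the other hand G contains the 4-clique {1, 2, 3, 4}. A clique must lie in a single bag of any decomposition, so no decomposition can have width below 3. Combining the bounds, tw(G) = 3.

Treewidth 3.
One such decomposition:
Bags: B1 = {1, 2, 3, 5}  B2 = {1, 2, 3, 4}  B3 = {2, 3, 4, 6}
Tree: B1–B2, B2–B3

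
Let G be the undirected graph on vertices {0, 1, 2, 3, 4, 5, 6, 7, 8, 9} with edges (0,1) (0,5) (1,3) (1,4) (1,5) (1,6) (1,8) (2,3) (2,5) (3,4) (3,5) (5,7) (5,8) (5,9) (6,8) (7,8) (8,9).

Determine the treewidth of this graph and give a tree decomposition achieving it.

Every bag has size at most 3, so the width is 3 − 1 = 2 and tw(G) ≤ 2. For the lower bound, the 3 vertices {1, 3, 4} are pairwise adjacent, and any tree decomposition puts a clique entirely inside one bag — forcing width ≥ 2. Combining the bounds, tw(G) = 2.

Treewidth 2.
Bags: B1 = {0, 1, 5}  B2 = {1, 3, 5}  B3 = {1, 5, 8}  B4 = {5, 7, 8}  B5 = {1, 3, 4}  B6 = {1, 6, 8}  B7 = {2, 3, 5}  B8 = {5, 8, 9}
Tree: B1–B2, B1–B3, B3–B4, B2–B5, B3–B6, B2–B7, B4–B8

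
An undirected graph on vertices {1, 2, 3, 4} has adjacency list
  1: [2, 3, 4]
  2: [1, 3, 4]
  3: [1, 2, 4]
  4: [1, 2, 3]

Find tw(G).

3

A width-3 tree decomposition is:
Bags: B1 = {1, 2, 3, 4}
Tree: (single bag)
A single bag containing all 4 vertices is trivially a valid decomposition of width 3. Conversely, {1, 2, 3, 4} is a clique of size 4, and the vertices of any clique must share a bag in every tree decomposition; so some bag has ≥ 4 vertices and tw(G) ≥ 3. Hence tw(G) = 3 exactly.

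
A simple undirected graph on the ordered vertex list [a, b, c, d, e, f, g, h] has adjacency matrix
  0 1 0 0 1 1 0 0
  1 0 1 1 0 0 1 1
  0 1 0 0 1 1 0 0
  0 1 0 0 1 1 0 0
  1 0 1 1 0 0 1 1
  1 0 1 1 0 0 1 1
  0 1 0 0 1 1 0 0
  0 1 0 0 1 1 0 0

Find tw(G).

3

A width-3 tree decomposition is:
Bags: B1 = {b, e, f, g}  B2 = {b, c, e, f}  B3 = {a, b, e, f}  B4 = {b, d, e, f}  B5 = {b, e, f, h}
Tree: B1–B2, B2–B3, B3–B4, B4–B5
Every bag has size at most 4, so the width is 4 − 1 = 3 and tw(G) ≤ 3. For the lower bound: the 4 vertex sets {e,g}, {c,f}, {b}, {a} are disjoint, each induces a connected subgraph, and every pair is joined by at least one edge of G. Contracting each set to a single vertex therefore yields K_{4} as a minor, and since treewidth is minor-monotone, tw(G) ≥ tw(K_{4}) = 3. Therefore the treewidth is 3.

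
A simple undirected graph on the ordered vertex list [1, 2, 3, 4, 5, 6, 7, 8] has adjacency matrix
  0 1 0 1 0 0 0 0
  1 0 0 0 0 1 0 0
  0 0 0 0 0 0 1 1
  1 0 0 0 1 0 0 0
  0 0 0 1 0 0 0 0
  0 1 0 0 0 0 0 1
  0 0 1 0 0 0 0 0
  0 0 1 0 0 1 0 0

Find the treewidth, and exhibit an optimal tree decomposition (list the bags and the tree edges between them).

Every bag has size at most 2, so the width is 2 − 1 = 1 and tw(G) ≤ 1. Since G has at least one edge (e.g. 7–3), it is not an edgeless graph, so tw(G) ≥ 1. Therefore the treewidth is 1.

Treewidth 1.
One such decomposition:
Bags: B1 = {3, 7}  B2 = {3, 8}  B3 = {6, 8}  B4 = {2, 6}  B5 = {1, 2}  B6 = {1, 4}  B7 = {4, 5}
Tree: B1–B2, B2–B3, B3–B4, B4–B5, B5–B6, B6–B7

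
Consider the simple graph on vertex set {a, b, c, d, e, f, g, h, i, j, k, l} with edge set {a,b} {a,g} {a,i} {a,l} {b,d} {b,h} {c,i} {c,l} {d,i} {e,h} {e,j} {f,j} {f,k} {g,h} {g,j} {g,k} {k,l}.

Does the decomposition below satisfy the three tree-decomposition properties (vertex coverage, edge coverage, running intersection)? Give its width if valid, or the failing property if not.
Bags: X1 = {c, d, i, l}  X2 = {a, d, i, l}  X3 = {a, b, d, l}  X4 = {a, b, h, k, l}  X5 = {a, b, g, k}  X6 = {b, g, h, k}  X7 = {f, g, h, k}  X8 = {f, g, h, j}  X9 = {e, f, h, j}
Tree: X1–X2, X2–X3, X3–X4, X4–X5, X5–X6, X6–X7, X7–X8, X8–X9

A tree decomposition must satisfy three properties: every vertex lies in some bag; for every edge, both endpoints lie together in some bag; and for every vertex, the bags containing it form a connected subtree. Here bags containing vertex h are not connected in the tree, so the decomposition is invalid.

No — bags containing vertex h are not connected in the tree.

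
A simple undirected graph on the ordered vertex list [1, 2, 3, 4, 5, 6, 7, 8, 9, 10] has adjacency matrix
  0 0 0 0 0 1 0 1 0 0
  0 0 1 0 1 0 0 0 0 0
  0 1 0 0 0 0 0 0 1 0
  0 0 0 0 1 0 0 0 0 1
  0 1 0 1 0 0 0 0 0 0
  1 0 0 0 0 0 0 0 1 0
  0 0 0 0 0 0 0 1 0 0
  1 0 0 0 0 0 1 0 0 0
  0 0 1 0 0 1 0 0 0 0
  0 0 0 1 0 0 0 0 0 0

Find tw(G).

A width-1 tree decomposition is:
Bags: B1 = {4, 10}  B2 = {4, 5}  B3 = {2, 5}  B4 = {2, 3}  B5 = {3, 9}  B6 = {6, 9}  B7 = {1, 6}  B8 = {1, 8}  B9 = {7, 8}
Tree: B1–B2, B2–B3, B3–B4, B4–B5, B5–B6, B6–B7, B7–B8, B8–B9
Each bag holds 2 vertices, so the decomposition has width 1, which upper-bounds the treewidth. Any graph with an edge has treewidth ≥ 1, and G has the edge 10–4. Hence tw(G) = 1 exactly.

1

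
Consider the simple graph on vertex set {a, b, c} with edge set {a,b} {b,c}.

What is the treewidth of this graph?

1

A width-1 tree decomposition is:
Bags: B1 = {a, b}  B2 = {b, c}
Tree: B1–B2
Each bag holds 2 vertices, so the decomposition has width 1, which upper-bounds the treewidth. Since G has at least one edge (e.g. b–a), it is not an edgeless graph, so tw(G) ≥ 1. Therefore the treewidth is 1.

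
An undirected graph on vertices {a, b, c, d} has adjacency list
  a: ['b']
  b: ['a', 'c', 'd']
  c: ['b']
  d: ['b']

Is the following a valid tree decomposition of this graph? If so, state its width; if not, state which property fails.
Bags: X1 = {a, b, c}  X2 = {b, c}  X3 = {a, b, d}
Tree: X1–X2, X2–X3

No — bags containing vertex a are not connected in the tree.

A tree decomposition must satisfy three properties: every vertex lies in some bag; for every edge, both endpoints lie together in some bag; and for every vertex, the bags containing it form a connected subtree. Here bags containing vertex a are not connected in the tree, so the decomposition is invalid.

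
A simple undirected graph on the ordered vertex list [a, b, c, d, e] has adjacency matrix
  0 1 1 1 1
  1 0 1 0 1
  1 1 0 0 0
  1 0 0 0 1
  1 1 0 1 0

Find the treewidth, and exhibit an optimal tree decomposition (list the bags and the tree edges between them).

Treewidth 2.
One such decomposition:
Bags: B1 = {a, b, c}  B2 = {a, b, e}  B3 = {a, d, e}
Tree: B1–B2, B2–B3

The largest bag has 3 vertices, giving width 2; this decomposition certifies tw(G) ≤ 2. Conversely, {a, d, e} is a clique of size 3, and the vertices of any clique must share a bag in every tree decomposition; so some bag has ≥ 3 vertices and tw(G) ≥ 2. Combining the bounds, tw(G) = 2.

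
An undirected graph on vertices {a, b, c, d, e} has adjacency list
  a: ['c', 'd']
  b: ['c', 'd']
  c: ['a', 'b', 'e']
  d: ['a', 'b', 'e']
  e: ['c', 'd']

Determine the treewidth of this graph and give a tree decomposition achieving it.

The largest bag has 3 vertices, giving width 2; this decomposition certifies tw(G) ≤ 2. The edges b–d–e–c–b form a cycle, so G is not a tree and its treewidth is at least 2. Combining the bounds, tw(G) = 2.

Treewidth 2.
One such decomposition:
Bags: B1 = {b, c, d}  B2 = {c, d, e}  B3 = {a, c, d}
Tree: B1–B2, B2–B3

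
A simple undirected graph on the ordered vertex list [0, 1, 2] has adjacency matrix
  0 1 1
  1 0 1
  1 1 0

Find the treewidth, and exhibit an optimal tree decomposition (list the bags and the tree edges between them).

Treewidth 2.
Bags: B1 = {0, 1, 2}
Tree: (single bag)

A single bag containing all 3 vertices is trivially a valid decomposition of width 2. For the lower bound, the 3 vertices {0, 1, 2} are pairwise adjacent, and any tree decomposition puts a clique entirely inside one bag — forcing width ≥ 2. Hence tw(G) = 2 exactly.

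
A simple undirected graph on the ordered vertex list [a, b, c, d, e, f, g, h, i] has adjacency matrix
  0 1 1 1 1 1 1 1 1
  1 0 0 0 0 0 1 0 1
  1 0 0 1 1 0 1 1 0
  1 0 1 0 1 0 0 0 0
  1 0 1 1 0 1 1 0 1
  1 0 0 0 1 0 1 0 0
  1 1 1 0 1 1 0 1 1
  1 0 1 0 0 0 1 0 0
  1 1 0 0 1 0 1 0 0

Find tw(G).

3

A width-3 tree decomposition is:
Bags: B1 = {a, c, e, g}  B2 = {a, c, d, e}  B3 = {a, e, g, i}  B4 = {a, c, g, h}  B5 = {a, e, f, g}  B6 = {a, b, g, i}
Tree: B1–B2, B1–B3, B1–B4, B3–B5, B3–B6
Each bag holds 4 vertices, so the decomposition has width 3, which upper-bounds the treewidth. For the lower bound, the 4 vertices {a, c, d, e} are pairwise adjacent, and any tree decomposition puts a clique entirely inside one bag — forcing width ≥ 3. Therefore the treewidth is 3.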